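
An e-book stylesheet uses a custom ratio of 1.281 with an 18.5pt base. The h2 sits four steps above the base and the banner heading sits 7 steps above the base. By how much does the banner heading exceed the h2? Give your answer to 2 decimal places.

54.90pt

Step 4: 18.5 × 1.281⁴ = 49.8159pt
Step 7: 18.5 × 1.281⁷ = 104.7166pt
Difference: 104.7166 − 49.8159 = 54.9007pt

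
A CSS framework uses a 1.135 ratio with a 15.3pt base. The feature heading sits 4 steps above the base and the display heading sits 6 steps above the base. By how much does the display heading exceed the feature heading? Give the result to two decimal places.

Step 4: 15.3 × 1.135⁴ = 25.3907pt
Step 6: 15.3 × 1.135⁶ = 32.7089pt
Difference: 32.7089 − 25.3907 = 7.3182pt

7.32pt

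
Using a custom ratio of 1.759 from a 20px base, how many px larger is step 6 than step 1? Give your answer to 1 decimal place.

Step 1: 20.0 × 1.759 = 35.180px
Step 6: 20.0 × 1.759⁶ = 592.414px
Difference: 592.414 − 35.180 = 557.234px

557.2px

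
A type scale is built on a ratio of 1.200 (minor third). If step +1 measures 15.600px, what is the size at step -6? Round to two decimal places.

4.35px

15.600 ÷ 1.200⁷ = 15.600 ÷ 3.58318 ≈ 4.354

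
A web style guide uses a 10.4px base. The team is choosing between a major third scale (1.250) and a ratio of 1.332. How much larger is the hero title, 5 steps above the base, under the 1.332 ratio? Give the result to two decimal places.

11.87px

Major third: 10.4 × 1.250⁵ = 31.7383px
At 1.332: 10.4 × 1.332⁵ = 43.6068px
Difference: 43.6068 − 31.7383 = 11.8685px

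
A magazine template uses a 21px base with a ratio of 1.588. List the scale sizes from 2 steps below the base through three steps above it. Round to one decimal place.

8.3px, 13.2px, 21.0px, 33.3px, 53.0px, 84.1px

Step -2: 21.0 ÷ 1.588² = 8.3
Step -1: 21.0 ÷ 1.588 = 13.2
Step 0: 21px
Step 1: 21.0 × 1.588 = 33.3
Step 2: 21.0 × 1.588² = 53.0
Step 3: 21.0 × 1.588³ = 84.1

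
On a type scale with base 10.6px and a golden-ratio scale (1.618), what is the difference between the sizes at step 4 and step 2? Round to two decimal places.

44.90px

Step 2: 10.6 × 1.618² = 27.7500px
Step 4: 10.6 × 1.618⁴ = 72.6474px
Difference: 72.6474 − 27.7500 = 44.8974px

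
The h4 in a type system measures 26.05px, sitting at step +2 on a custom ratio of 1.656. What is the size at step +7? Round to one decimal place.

The gap is 7 − (2) = 5 steps, so the factor is 1.656^5.
26.05 × 1.656⁵ = 26.05 × 12.45379 ≈ 324.421

324.4px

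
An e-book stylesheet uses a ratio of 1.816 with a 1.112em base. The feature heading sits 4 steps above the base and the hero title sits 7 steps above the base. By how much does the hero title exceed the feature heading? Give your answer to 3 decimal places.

60.336em

Step 4: 1.112 × 1.816⁴ = 12.09395em
Step 7: 1.112 × 1.816⁷ = 72.42953em
Difference: 72.42953 − 12.09395 = 60.33558em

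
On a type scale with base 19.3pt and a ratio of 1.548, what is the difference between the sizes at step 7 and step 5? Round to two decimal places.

Step 5: 19.3 × 1.548⁵ = 171.5584pt
Step 7: 19.3 × 1.548⁷ = 411.1062pt
Difference: 411.1062 − 171.5584 = 239.5478pt

239.55pt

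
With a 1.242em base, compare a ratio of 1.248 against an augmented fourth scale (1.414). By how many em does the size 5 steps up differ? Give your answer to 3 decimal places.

3.260em

At 1.248: 1.242 × 1.248⁵ = 3.76006em
Augmented fourth: 1.242 × 1.414⁵ = 7.02051em
Difference: 7.02051 − 3.76006 = 3.26045em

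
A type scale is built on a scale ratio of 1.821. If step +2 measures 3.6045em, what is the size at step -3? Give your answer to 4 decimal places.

0.1800em

3.6045 ÷ 1.821⁵ = 3.6045 ÷ 20.02395 ≈ 0.1800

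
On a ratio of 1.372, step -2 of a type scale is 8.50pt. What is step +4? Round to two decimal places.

Moving from step -2 to step +4 is 6 steps up, so multiply by r⁶.
8.50 × 1.372⁶ = 8.50 × 6.66998 ≈ 56.695

56.69pt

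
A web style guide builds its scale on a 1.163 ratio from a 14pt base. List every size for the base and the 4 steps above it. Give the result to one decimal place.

14.0pt, 16.3pt, 18.9pt, 22.0pt, 25.6pt

Step 0: 14pt
Step 1: 14.0 × 1.163 = 16.3
Step 2: 14.0 × 1.163² = 18.9
Step 3: 14.0 × 1.163³ = 22.0
Step 4: 14.0 × 1.163⁴ = 25.6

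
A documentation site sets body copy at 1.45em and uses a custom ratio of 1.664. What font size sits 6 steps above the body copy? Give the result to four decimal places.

30.7814em

Each step on a modular scale multiplies by the ratio, so the size n steps from the base is base × ratioⁿ.
1.45 × 1.664⁶ = 1.45 × 21.22853 ≈ 30.7814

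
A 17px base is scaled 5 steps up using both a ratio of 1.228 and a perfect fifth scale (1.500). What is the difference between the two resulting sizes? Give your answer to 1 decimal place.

At 1.228: 17.0 × 1.228⁵ = 47.472px
Perfect fifth: 17.0 × 1.500⁵ = 129.094px
Difference: 129.094 − 47.472 = 81.622px

81.6px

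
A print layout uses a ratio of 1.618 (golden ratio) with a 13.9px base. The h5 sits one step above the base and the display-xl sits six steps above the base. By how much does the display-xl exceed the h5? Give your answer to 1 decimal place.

226.9px

Step 1: 13.9 × 1.618 = 22.490px
Step 6: 13.9 × 1.618⁶ = 249.394px
Difference: 249.394 − 22.490 = 226.904px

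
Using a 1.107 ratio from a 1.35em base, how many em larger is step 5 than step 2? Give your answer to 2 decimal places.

0.59em

Step 2: 1.35 × 1.107² = 1.6544em
Step 5: 1.35 × 1.107⁵ = 2.2443em
Difference: 2.2443 − 1.6544 = 0.5899em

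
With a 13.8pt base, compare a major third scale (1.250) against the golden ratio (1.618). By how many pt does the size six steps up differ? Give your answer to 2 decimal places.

Major third: 13.8 × 1.250⁶ = 52.6428pt
Golden ratio: 13.8 × 1.618⁶ = 247.5997pt
Difference: 247.5997 − 52.6428 = 194.9569pt

194.96pt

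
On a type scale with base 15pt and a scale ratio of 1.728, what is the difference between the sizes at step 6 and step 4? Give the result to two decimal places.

265.61pt

Step 4: 15.0 × 1.728⁴ = 133.7415pt
Step 6: 15.0 × 1.728⁶ = 399.3500pt
Difference: 399.3500 − 133.7415 = 265.6085pt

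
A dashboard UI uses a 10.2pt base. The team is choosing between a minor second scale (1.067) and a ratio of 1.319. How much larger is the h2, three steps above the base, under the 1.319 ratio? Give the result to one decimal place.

Minor second: 10.2 × 1.067³ = 12.391pt
At 1.319: 10.2 × 1.319³ = 23.406pt
Difference: 23.406 − 12.391 = 11.015pt

11.0pt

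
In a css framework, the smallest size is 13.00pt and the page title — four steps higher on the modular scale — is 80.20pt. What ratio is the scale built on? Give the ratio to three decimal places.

1.576

The ratio satisfies 13.00 × r⁴ = 80.20, so r = (80.20 / 13.00)^(1/4).
r = 6.1692^(1/4) ≈ 1.5760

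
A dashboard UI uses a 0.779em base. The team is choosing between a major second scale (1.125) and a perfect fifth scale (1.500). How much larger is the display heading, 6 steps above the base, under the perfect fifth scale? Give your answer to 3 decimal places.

Major second: 0.779 × 1.125⁶ = 1.57926em
Perfect fifth: 0.779 × 1.500⁶ = 8.87330em
Difference: 8.87330 − 1.57926 = 7.29404em

7.294em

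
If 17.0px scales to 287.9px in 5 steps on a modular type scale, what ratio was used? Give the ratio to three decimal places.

1.761

The ratio satisfies 17.0 × r⁵ = 287.9, so r = (287.9 / 17.0)^(1/5).
r = 16.9353^(1/5) ≈ 1.7610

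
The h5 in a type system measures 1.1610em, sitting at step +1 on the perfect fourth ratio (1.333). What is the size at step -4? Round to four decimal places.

Moving from step +1 to step -4 is 5 steps down, so divide by r⁵.
1.1610 ÷ 1.333⁵ = 1.1610 ÷ 4.20873 ≈ 0.2759

0.2759em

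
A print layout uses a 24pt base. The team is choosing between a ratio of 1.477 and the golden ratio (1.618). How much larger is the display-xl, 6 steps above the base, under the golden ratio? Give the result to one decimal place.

At 1.477: 24.0 × 1.477⁶ = 249.169pt
Golden ratio: 24.0 × 1.618⁶ = 430.608pt
Difference: 430.608 − 249.169 = 181.439pt

181.4pt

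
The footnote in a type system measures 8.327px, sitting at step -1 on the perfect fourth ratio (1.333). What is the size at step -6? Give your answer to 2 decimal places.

Moving from step -1 to step -6 is 5 steps down, so divide by r⁵.
8.327 ÷ 1.333⁵ = 8.327 ÷ 4.20873 ≈ 1.979

1.98px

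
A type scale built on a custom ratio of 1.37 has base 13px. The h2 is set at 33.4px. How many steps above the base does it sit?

3

1.37ⁿ = 33.4 / 13 = 2.5692
n = ln(2.5692) / ln(1.37) = 0.9436 / 0.3148 ≈ 3.00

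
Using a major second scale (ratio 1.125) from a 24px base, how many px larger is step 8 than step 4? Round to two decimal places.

Step 4: 24.0 × 1.125⁴ = 38.4434px
Step 8: 24.0 × 1.125⁸ = 61.5788px
Difference: 61.5788 − 38.4434 = 23.1354px

23.14px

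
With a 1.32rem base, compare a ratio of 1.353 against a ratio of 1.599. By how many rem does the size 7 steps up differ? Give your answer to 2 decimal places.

At 1.353: 1.32 × 1.353⁷ = 10.9562rem
At 1.599: 1.32 × 1.599⁷ = 35.2787rem
Difference: 35.2787 − 10.9562 = 24.3225rem

24.32rem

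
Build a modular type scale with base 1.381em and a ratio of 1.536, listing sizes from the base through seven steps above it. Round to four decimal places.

Step 0: 1.381em
Step 1: 1.381 × 1.536 = 2.1212
Step 2: 1.381 × 1.536² = 3.2582
Step 3: 1.381 × 1.536³ = 5.0046
Step 4: 1.381 × 1.536⁴ = 7.6870
Step 5: 1.381 × 1.536⁵ = 11.8073
Step 6: 1.381 × 1.536⁶ = 18.1360
Step 7: 1.381 × 1.536⁷ = 27.8569

1.3810em, 2.1212em, 3.2582em, 5.0046em, 7.6870em, 11.8073em, 18.1360em, 27.8569em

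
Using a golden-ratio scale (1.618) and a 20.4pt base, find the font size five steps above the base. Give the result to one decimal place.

20.4 × 1.618⁵ = 20.4 × 11.08901 ≈ 226.22

226.2pt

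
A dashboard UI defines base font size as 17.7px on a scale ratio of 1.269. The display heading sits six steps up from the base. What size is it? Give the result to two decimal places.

73.92px

A modular type scale is a geometric sequence: sizeₙ = base × rⁿ.
17.7 × 1.269⁶ = 17.7 × 4.17609 ≈ 73.92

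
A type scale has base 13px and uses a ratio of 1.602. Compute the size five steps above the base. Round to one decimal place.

137.2px

Each step on a modular scale multiplies by the ratio, so the size n steps from the base is base × ratioⁿ.
13.0 × 1.602⁵ = 13.0 × 10.55146 ≈ 137.17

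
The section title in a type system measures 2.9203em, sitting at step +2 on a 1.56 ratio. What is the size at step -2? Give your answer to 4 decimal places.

0.4931em

2.9203 ÷ 1.56⁴ = 2.9203 ÷ 5.92241 ≈ 0.4931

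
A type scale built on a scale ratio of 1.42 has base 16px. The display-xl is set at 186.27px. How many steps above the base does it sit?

1.42ⁿ = 186.27 / 16 = 11.6419
n = ln(11.6419) / ln(1.42) = 2.4546 / 0.3507 ≈ 7.00

7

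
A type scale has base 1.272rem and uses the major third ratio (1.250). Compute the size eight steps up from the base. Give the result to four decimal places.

7.5817rem

1.272 × 1.250⁸ = 1.272 × 5.96046 ≈ 7.5817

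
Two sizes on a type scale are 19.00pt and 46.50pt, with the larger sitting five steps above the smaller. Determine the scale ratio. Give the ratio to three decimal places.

1.196

r⁵ = 46.50 / 19.00, so r = (46.50/19.00)^(1/5).
r = 2.4474^(1/5) ≈ 1.1960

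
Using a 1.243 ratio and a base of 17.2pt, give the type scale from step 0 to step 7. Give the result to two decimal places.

17.20pt, 21.38pt, 26.57pt, 33.03pt, 41.06pt, 51.04pt, 63.44pt, 78.85pt

Step 0: 17.2pt
Step 1: 17.2 × 1.243 = 21.38
Step 2: 17.2 × 1.243² = 26.57
Step 3: 17.2 × 1.243³ = 33.03
Step 4: 17.2 × 1.243⁴ = 41.06
Step 5: 17.2 × 1.243⁵ = 51.04
Step 6: 17.2 × 1.243⁶ = 63.44
Step 7: 17.2 × 1.243⁷ = 78.85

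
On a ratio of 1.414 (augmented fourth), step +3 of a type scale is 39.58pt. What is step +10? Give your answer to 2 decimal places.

447.32pt

39.58 × 1.414⁷ = 39.58 × 11.30175 ≈ 447.323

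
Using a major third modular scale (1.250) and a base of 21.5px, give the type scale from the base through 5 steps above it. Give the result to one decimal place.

21.5px, 26.9px, 33.6px, 42.0px, 52.5px, 65.6px

Step 0: 21.5px
Step 1: 21.5 × 1.250 = 26.9
Step 2: 21.5 × 1.250² = 33.6
Step 3: 21.5 × 1.250³ = 42.0
Step 4: 21.5 × 1.250⁴ = 52.5
Step 5: 21.5 × 1.250⁵ = 65.6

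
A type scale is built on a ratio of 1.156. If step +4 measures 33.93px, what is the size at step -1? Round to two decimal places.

33.93 ÷ 1.156⁵ = 33.93 ÷ 2.06438 ≈ 16.436

16.44px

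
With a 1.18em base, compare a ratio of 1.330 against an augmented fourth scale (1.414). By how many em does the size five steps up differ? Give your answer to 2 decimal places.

1.76em

At 1.330: 1.18 × 1.330⁵ = 4.9107em
Augmented fourth: 1.18 × 1.414⁵ = 6.6700em
Difference: 6.6700 − 4.9107 = 1.7593em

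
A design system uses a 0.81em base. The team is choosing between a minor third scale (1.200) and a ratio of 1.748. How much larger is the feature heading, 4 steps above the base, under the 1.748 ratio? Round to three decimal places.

Minor third: 0.81 × 1.200⁴ = 1.67962em
At 1.748: 0.81 × 1.748⁴ = 7.56224em
Difference: 7.56224 − 1.67962 = 5.88262em

5.883em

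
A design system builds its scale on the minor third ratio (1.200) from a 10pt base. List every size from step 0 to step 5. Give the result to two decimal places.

Step 0: 10pt
Step 1: 10.0 × 1.200 = 12.00
Step 2: 10.0 × 1.200² = 14.40
Step 3: 10.0 × 1.200³ = 17.28
Step 4: 10.0 × 1.200⁴ = 20.74
Step 5: 10.0 × 1.200⁵ = 24.88

10.00pt, 12.00pt, 14.40pt, 17.28pt, 20.74pt, 24.88pt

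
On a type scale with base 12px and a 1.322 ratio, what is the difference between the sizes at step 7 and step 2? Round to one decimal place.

63.7px

Step 2: 12.0 × 1.322² = 20.972px
Step 7: 12.0 × 1.322⁷ = 84.684px
Difference: 84.684 − 20.972 = 63.712px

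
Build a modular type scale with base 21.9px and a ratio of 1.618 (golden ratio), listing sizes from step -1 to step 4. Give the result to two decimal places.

13.54px, 21.90px, 35.43px, 57.33px, 92.76px, 150.09px

Step -1: 21.9 ÷ 1.618 = 13.54
Step 0: 21.9px
Step 1: 21.9 × 1.618 = 35.43
Step 2: 21.9 × 1.618² = 57.33
Step 3: 21.9 × 1.618³ = 92.76
Step 4: 21.9 × 1.618⁴ = 150.09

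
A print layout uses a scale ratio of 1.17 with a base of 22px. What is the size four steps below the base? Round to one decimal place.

11.7px

22.0 ÷ 1.17⁴ = 22.0 ÷ 1.87389 ≈ 11.74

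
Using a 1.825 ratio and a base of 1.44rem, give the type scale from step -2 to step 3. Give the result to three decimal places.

Step -2: 1.44 ÷ 1.825² = 0.432
Step -1: 1.44 ÷ 1.825 = 0.789
Step 0: 1.44rem
Step 1: 1.44 × 1.825 = 2.628
Step 2: 1.44 × 1.825² = 4.796
Step 3: 1.44 × 1.825³ = 8.753

0.432rem, 0.789rem, 1.440rem, 2.628rem, 4.796rem, 8.753rem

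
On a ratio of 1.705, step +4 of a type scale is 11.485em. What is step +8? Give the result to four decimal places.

11.485 × 1.705⁴ = 11.485 × 8.45079 ≈ 97.0574

97.0574em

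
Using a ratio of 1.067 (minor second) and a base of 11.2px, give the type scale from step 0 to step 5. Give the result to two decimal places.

Step 0: 11.2px
Step 1: 11.2 × 1.067 = 11.95
Step 2: 11.2 × 1.067² = 12.75
Step 3: 11.2 × 1.067³ = 13.61
Step 4: 11.2 × 1.067⁴ = 14.52
Step 5: 11.2 × 1.067⁵ = 15.49

11.20px, 11.95px, 12.75px, 13.61px, 14.52px, 15.49px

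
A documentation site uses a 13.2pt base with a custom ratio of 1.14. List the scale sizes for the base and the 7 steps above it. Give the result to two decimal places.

13.20pt, 15.05pt, 17.15pt, 19.56pt, 22.29pt, 25.42pt, 28.97pt, 33.03pt

Step 0: 13.2pt
Step 1: 13.2 × 1.14 = 15.05
Step 2: 13.2 × 1.14² = 17.15
Step 3: 13.2 × 1.14³ = 19.56
Step 4: 13.2 × 1.14⁴ = 22.29
Step 5: 13.2 × 1.14⁵ = 25.42
Step 6: 13.2 × 1.14⁶ = 28.97
Step 7: 13.2 × 1.14⁷ = 33.03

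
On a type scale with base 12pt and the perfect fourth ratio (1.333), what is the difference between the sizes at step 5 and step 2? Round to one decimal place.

Step 2: 12.0 × 1.333² = 21.323pt
Step 5: 12.0 × 1.333⁵ = 50.505pt
Difference: 50.505 − 21.323 = 29.182pt

29.2pt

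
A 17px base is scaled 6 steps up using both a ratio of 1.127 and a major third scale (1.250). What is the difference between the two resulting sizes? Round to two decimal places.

30.02px

At 1.127: 17.0 × 1.127⁶ = 34.8331px
Major third: 17.0 × 1.250⁶ = 64.8499px
Difference: 64.8499 − 34.8331 = 30.0168px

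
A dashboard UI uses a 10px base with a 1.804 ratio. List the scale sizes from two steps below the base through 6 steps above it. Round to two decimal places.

Step -2: 10.0 ÷ 1.804² = 3.07
Step -1: 10.0 ÷ 1.804 = 5.54
Step 0: 10px
Step 1: 10.0 × 1.804 = 18.04
Step 2: 10.0 × 1.804² = 32.54
Step 3: 10.0 × 1.804³ = 58.71
Step 4: 10.0 × 1.804⁴ = 105.91
Step 5: 10.0 × 1.804⁵ = 191.07
Step 6: 10.0 × 1.804⁶ = 344.68

3.07px, 5.54px, 10.00px, 18.04px, 32.54px, 58.71px, 105.91px, 191.07px, 344.68px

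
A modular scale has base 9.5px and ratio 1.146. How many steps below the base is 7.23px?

2

1.146ⁿ = 9.5 / 7.23 = 1.3140
n = ln(1.3140) / ln(1.146) = 0.2731 / 0.1363 ≈ 2.00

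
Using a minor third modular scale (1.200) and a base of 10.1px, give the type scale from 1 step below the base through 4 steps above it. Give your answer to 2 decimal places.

Step -1: 10.1 ÷ 1.200 = 8.42
Step 0: 10.1px
Step 1: 10.1 × 1.200 = 12.12
Step 2: 10.1 × 1.200² = 14.54
Step 3: 10.1 × 1.200³ = 17.45
Step 4: 10.1 × 1.200⁴ = 20.94

8.42px, 10.10px, 12.12px, 14.54px, 17.45px, 20.94px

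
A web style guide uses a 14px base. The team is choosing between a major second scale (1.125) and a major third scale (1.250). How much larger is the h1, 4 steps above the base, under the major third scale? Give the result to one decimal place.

Major second: 14.0 × 1.125⁴ = 22.425px
Major third: 14.0 × 1.250⁴ = 34.180px
Difference: 34.180 − 22.425 = 11.755px

11.8px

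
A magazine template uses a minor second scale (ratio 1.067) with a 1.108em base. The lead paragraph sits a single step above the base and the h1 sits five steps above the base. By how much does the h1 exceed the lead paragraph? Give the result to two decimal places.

0.35em

Step 1: 1.108 × 1.067 = 1.1822em
Step 5: 1.108 × 1.067⁵ = 1.5324em
Difference: 1.5324 − 1.1822 = 0.3502em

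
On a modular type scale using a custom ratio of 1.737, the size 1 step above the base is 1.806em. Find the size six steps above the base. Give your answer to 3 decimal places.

1.806 × 1.737⁵ = 1.806 × 15.81245 ≈ 28.557

28.557em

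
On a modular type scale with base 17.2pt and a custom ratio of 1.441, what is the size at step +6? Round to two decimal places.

17.2 × 1.441⁶ = 17.2 × 8.95332 ≈ 154.00

154.00pt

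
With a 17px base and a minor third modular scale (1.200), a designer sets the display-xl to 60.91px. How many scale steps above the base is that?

1.200ⁿ = 60.91 / 17 = 3.5829
n = ln(3.5829) / ln(1.200) = 1.2762 / 0.1823 ≈ 7.00

7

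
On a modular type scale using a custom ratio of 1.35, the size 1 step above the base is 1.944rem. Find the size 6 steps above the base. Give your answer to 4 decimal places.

1.944 × 1.35⁵ = 1.944 × 4.48403 ≈ 8.7170

8.7170rem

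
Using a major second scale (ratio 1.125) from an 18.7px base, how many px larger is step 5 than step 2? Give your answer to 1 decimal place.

Step 2: 18.7 × 1.125² = 23.667px
Step 5: 18.7 × 1.125⁵ = 33.698px
Difference: 33.698 − 23.667 = 10.031px

10.0px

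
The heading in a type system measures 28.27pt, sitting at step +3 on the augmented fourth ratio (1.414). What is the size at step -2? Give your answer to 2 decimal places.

5.00pt

Moving from step +3 to step -2 is 5 steps down, so divide by r⁵.
28.27 ÷ 1.414⁵ = 28.27 ÷ 5.65258 ≈ 5.001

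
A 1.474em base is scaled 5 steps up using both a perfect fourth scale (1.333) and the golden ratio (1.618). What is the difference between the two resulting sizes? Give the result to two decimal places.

Perfect fourth: 1.474 × 1.333⁵ = 6.2037em
Golden ratio: 1.474 × 1.618⁵ = 16.3452em
Difference: 16.3452 − 6.2037 = 10.1415em

10.14em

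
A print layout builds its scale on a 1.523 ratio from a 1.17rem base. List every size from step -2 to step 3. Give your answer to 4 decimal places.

Step -2: 1.17 ÷ 1.523² = 0.5044
Step -1: 1.17 ÷ 1.523 = 0.7682
Step 0: 1.17rem
Step 1: 1.17 × 1.523 = 1.7819
Step 2: 1.17 × 1.523² = 2.7138
Step 3: 1.17 × 1.523³ = 4.1332

0.5044rem, 0.7682rem, 1.1700rem, 1.7819rem, 2.7138rem, 4.1332rem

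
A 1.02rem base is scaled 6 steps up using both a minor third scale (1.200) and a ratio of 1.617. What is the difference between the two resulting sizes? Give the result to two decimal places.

Minor third: 1.02 × 1.200⁶ = 3.0457rem
At 1.617: 1.02 × 1.617⁶ = 18.2331rem
Difference: 18.2331 − 3.0457 = 15.1874rem

15.19rem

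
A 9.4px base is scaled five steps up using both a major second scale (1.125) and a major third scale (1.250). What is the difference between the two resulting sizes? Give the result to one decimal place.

11.7px

Major second: 9.4 × 1.125⁵ = 16.939px
Major third: 9.4 × 1.250⁵ = 28.687px
Difference: 28.687 − 16.939 = 11.748px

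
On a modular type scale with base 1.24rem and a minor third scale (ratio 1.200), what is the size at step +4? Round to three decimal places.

2.571rem

1.24 × 1.200⁴ = 1.24 × 2.07360 ≈ 2.571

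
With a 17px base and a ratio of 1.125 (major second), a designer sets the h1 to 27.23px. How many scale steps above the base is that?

1.125ⁿ = 27.23 / 17 = 1.6018
n = ln(1.6018) / ln(1.125) = 0.4711 / 0.1178 ≈ 4.00

4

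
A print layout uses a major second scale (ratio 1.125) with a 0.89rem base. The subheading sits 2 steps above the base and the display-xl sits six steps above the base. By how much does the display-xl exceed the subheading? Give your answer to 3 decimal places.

0.678rem

Step 2: 0.89 × 1.125² = 1.12641rem
Step 6: 0.89 × 1.125⁶ = 1.80429rem
Difference: 1.80429 − 1.12641 = 0.67788rem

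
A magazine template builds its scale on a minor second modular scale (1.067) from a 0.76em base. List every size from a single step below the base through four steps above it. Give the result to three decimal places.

Step -1: 0.76 ÷ 1.067 = 0.712
Step 0: 0.76em
Step 1: 0.76 × 1.067 = 0.811
Step 2: 0.76 × 1.067² = 0.865
Step 3: 0.76 × 1.067³ = 0.923
Step 4: 0.76 × 1.067⁴ = 0.985

0.712em, 0.760em, 0.811em, 0.865em, 0.923em, 0.985em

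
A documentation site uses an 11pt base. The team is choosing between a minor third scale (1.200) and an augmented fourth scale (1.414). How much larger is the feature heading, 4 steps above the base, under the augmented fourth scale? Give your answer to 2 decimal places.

Minor third: 11.0 × 1.200⁴ = 22.8096pt
Augmented fourth: 11.0 × 1.414⁴ = 43.9734pt
Difference: 43.9734 − 22.8096 = 21.1638pt

21.16pt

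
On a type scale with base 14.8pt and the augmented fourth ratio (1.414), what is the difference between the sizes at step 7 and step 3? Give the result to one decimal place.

125.4pt

Step 3: 14.8 × 1.414³ = 41.842pt
Step 7: 14.8 × 1.414⁷ = 167.266pt
Difference: 167.266 − 41.842 = 125.424pt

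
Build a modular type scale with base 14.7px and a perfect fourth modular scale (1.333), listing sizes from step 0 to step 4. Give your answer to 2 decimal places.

14.70px, 19.60px, 26.12px, 34.82px, 46.41px

Step 0: 14.7px
Step 1: 14.7 × 1.333 = 19.60
Step 2: 14.7 × 1.333² = 26.12
Step 3: 14.7 × 1.333³ = 34.82
Step 4: 14.7 × 1.333⁴ = 46.41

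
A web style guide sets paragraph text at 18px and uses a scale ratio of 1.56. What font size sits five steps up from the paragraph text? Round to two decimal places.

166.30px

Each step on a modular scale multiplies by the ratio, so the size n steps from the base is base × ratioⁿ.
18.0 × 1.56⁵ = 18.0 × 9.23896 ≈ 166.30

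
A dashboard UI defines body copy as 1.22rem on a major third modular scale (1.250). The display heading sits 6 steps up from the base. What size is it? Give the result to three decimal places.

A modular type scale is a geometric sequence: sizeₙ = base × rⁿ.
1.22 × 1.250⁶ = 1.22 × 3.81470 ≈ 4.654

4.654rem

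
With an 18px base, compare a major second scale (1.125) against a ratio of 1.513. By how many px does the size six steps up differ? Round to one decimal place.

179.4px

Major second: 18.0 × 1.125⁶ = 36.491px
At 1.513: 18.0 × 1.513⁶ = 215.927px
Difference: 215.927 − 36.491 = 179.436px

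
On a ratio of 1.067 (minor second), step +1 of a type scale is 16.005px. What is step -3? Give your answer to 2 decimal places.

Moving from step +1 to step -3 is 4 steps down, so divide by r⁴.
16.005 ÷ 1.067⁴ = 16.005 ÷ 1.29616 ≈ 12.348

12.35px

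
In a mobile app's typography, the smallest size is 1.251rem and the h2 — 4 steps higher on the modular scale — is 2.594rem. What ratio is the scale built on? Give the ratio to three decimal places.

1.200

The ratio satisfies 1.251 × r⁴ = 2.594, so r = (2.594 / 1.251)^(1/4).
r = 2.0735^(1/4) ≈ 1.2000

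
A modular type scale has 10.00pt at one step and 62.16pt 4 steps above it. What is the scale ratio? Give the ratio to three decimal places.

1.579

r⁴ = 62.16 / 10.00, so r = (62.16/10.00)^(1/4).
r = 6.2160^(1/4) ≈ 1.5790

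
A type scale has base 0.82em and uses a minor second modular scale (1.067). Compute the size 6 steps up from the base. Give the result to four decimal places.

A modular type scale is a geometric sequence: sizeₙ = base × rⁿ.
0.82 × 1.067⁶ = 0.82 × 1.47566 ≈ 1.2100

1.2100em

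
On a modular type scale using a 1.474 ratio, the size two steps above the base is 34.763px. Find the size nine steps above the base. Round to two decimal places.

34.763 × 1.474⁷ = 34.763 × 15.11758 ≈ 525.533

525.53px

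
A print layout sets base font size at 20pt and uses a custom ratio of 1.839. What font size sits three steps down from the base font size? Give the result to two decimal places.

Each step on a modular scale multiplies by the ratio, so the size n steps from the base is base × ratioⁿ.
20.0 ÷ 1.839³ = 20.0 ÷ 6.21935 ≈ 3.22

3.22pt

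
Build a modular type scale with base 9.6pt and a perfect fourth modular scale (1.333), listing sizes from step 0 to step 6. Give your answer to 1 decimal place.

9.6pt, 12.8pt, 17.1pt, 22.7pt, 30.3pt, 40.4pt, 53.9pt

Step 0: 9.6pt
Step 1: 9.6 × 1.333 = 12.8
Step 2: 9.6 × 1.333² = 17.1
Step 3: 9.6 × 1.333³ = 22.7
Step 4: 9.6 × 1.333⁴ = 30.3
Step 5: 9.6 × 1.333⁵ = 40.4
Step 6: 9.6 × 1.333⁶ = 53.9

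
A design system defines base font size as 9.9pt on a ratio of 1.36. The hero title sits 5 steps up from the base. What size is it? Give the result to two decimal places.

9.9 × 1.36⁵ = 9.9 × 4.65259 ≈ 46.06

46.06pt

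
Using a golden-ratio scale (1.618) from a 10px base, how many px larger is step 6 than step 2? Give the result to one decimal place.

153.2px

Step 2: 10.0 × 1.618² = 26.179px
Step 6: 10.0 × 1.618⁶ = 179.420px
Difference: 179.420 − 26.179 = 153.241px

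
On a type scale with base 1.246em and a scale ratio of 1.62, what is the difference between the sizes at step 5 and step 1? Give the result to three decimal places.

11.884em

Step 1: 1.246 × 1.62 = 2.01852em
Step 5: 1.246 × 1.62⁵ = 13.90251em
Difference: 13.90251 − 2.01852 = 11.88399em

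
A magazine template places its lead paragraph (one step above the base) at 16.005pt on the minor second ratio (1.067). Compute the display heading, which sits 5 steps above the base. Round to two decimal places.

16.005 × 1.067⁴ = 16.005 × 1.29616 ≈ 20.745

20.74pt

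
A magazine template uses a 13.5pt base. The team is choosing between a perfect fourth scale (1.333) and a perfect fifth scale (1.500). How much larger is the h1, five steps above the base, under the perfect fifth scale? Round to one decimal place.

Perfect fourth: 13.5 × 1.333⁵ = 56.818pt
Perfect fifth: 13.5 × 1.500⁵ = 102.516pt
Difference: 102.516 − 56.818 = 45.698pt

45.7pt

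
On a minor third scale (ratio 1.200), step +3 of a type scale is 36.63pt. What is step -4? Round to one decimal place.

10.2pt

36.63 ÷ 1.200⁷ = 36.63 ÷ 3.58318 ≈ 10.223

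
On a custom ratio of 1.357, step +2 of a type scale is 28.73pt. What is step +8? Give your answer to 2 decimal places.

179.40pt

The gap is 8 − (2) = 6 steps, so the factor is 1.357^6.
28.73 × 1.357⁶ = 28.73 × 6.24423 ≈ 179.397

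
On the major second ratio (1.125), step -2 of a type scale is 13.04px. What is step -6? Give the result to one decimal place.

Moving from step -2 to step -6 is 4 steps down, so divide by r⁴.
13.04 ÷ 1.125⁴ = 13.04 ÷ 1.60181 ≈ 8.141

8.1px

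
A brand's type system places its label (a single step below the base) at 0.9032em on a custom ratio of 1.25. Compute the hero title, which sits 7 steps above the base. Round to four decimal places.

5.3835em

0.9032 × 1.25⁸ = 0.9032 × 5.96046 ≈ 5.3835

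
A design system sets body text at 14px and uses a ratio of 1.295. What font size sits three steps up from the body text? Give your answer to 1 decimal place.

30.4px

Every step multiplies by the scale ratio.
14.0 × 1.295³ = 14.0 × 2.17175 ≈ 30.40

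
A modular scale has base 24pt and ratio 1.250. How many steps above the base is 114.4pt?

7

1.250ⁿ = 114.4 / 24 = 4.7667
n = ln(4.7667) / ln(1.250) = 1.5616 / 0.2231 ≈ 7.00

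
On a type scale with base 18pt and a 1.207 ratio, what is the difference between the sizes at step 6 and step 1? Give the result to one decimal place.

33.9pt

Step 1: 18.0 × 1.207 = 21.726pt
Step 6: 18.0 × 1.207⁶ = 55.657pt
Difference: 55.657 − 21.726 = 33.931pt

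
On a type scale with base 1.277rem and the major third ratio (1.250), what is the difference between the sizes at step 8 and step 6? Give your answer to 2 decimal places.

2.74rem

Step 6: 1.277 × 1.250⁶ = 4.8714rem
Step 8: 1.277 × 1.250⁸ = 7.6115rem
Difference: 7.6115 − 4.8714 = 2.7401rem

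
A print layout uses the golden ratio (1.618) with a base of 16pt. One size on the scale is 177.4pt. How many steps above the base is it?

1.618ⁿ = 177.4 / 16 = 11.0875
n = ln(11.0875) / ln(1.618) = 2.4058 / 0.4812 ≈ 5.00

5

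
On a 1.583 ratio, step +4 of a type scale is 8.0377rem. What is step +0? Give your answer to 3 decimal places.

1.280rem

8.0377 ÷ 1.583⁴ = 8.0377 ÷ 6.27948 ≈ 1.280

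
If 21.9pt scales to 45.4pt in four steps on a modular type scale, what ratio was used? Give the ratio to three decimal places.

r⁴ = 45.4 / 21.9, so r = (45.4/21.9)^(1/4).
r = 2.0731^(1/4) ≈ 1.1999

1.200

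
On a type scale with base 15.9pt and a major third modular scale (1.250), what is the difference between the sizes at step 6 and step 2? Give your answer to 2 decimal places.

Step 2: 15.9 × 1.250² = 24.8438pt
Step 6: 15.9 × 1.250⁶ = 60.6537pt
Difference: 60.6537 − 24.8438 = 35.8099pt

35.81pt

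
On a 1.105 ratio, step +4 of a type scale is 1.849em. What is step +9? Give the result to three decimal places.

3.046em

1.849 × 1.105⁵ = 1.849 × 1.64745 ≈ 3.046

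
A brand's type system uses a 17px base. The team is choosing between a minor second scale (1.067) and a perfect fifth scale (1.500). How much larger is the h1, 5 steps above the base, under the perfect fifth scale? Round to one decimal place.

Minor second: 17.0 × 1.067⁵ = 23.511px
Perfect fifth: 17.0 × 1.500⁵ = 129.094px
Difference: 129.094 − 23.511 = 105.583px

105.6px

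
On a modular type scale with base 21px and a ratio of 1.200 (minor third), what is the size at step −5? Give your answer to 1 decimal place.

8.4px

Every step multiplies by the scale ratio.
21.0 ÷ 1.200⁵ = 21.0 ÷ 2.48832 ≈ 8.44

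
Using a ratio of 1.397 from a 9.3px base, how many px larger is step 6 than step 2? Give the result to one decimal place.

Step 2: 9.3 × 1.397² = 18.150px
Step 6: 9.3 × 1.397⁶ = 69.129px
Difference: 69.129 − 18.150 = 50.979px

51.0px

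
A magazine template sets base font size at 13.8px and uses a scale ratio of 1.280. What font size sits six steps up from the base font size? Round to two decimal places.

60.69px

13.8 × 1.280⁶ = 13.8 × 4.39805 ≈ 60.69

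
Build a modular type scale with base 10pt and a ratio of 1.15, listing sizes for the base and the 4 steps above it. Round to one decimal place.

Step 0: 10pt
Step 1: 10.0 × 1.15 = 11.5
Step 2: 10.0 × 1.15² = 13.2
Step 3: 10.0 × 1.15³ = 15.2
Step 4: 10.0 × 1.15⁴ = 17.5

10.0pt, 11.5pt, 13.2pt, 15.2pt, 17.5pt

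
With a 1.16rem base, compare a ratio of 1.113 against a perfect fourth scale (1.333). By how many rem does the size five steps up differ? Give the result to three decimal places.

At 1.113: 1.16 × 1.113⁵ = 1.98123rem
Perfect fourth: 1.16 × 1.333⁵ = 4.88212rem
Difference: 4.88212 − 1.98123 = 2.90089rem

2.901rem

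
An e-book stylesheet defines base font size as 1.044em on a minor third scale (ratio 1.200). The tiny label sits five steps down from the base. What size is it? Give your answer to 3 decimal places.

Every step multiplies by the scale ratio.
1.044 ÷ 1.200⁵ = 1.044 ÷ 2.48832 ≈ 0.420

0.420em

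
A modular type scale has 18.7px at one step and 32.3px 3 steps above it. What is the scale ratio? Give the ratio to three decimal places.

1.200

r³ = 32.3 / 18.7, so r = (32.3/18.7)^(1/3).
r = 1.7273^(1/3) ≈ 1.1998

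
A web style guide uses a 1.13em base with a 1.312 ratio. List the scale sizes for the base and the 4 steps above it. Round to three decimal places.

1.130em, 1.483em, 1.945em, 2.552em, 3.348em

Step 0: 1.13em
Step 1: 1.13 × 1.312 = 1.483
Step 2: 1.13 × 1.312² = 1.945
Step 3: 1.13 × 1.312³ = 2.552
Step 4: 1.13 × 1.312⁴ = 3.348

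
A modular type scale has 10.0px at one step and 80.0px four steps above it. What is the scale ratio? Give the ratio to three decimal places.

1.682

r⁴ = 80.0 / 10.0, so r = (80.0/10.0)^(1/4).
r = 8.0000^(1/4) ≈ 1.6818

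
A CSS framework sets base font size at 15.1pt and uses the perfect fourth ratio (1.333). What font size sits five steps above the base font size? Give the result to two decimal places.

A modular type scale is a geometric sequence: sizeₙ = base × rⁿ.
15.1 × 1.333⁵ = 15.1 × 4.20873 ≈ 63.55

63.55pt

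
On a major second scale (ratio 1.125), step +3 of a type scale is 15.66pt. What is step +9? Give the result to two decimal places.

The gap is 9 − (3) = 6 steps, so the factor is 1.125^6.
15.66 × 1.125⁶ = 15.66 × 2.02729 ≈ 31.747

31.75pt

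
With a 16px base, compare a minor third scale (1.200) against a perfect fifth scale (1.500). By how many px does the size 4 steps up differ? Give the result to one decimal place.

47.8px

Minor third: 16.0 × 1.200⁴ = 33.178px
Perfect fifth: 16.0 × 1.500⁴ = 81.000px
Difference: 81.000 − 33.178 = 47.822px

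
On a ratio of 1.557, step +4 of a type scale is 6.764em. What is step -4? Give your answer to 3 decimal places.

0.196em

Moving from step +4 to step -4 is 8 steps down, so divide by r⁸.
6.764 ÷ 1.557⁸ = 6.764 ÷ 34.53893 ≈ 0.196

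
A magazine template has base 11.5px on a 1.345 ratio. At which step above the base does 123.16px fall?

8

1.345ⁿ = 123.16 / 11.5 = 10.7096
n = ln(10.7096) / ln(1.345) = 2.3711 / 0.2964 ≈ 8.00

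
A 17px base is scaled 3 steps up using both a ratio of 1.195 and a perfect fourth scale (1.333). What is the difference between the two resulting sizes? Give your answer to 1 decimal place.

11.3px

At 1.195: 17.0 × 1.195³ = 29.010px
Perfect fourth: 17.0 × 1.333³ = 40.266px
Difference: 40.266 − 29.010 = 11.256px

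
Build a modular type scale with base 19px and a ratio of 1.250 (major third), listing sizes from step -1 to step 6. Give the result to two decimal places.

15.20px, 19.00px, 23.75px, 29.69px, 37.11px, 46.39px, 57.98px, 72.48px

Step -1: 19.0 ÷ 1.250 = 15.20
Step 0: 19px
Step 1: 19.0 × 1.250 = 23.75
Step 2: 19.0 × 1.250² = 29.69
Step 3: 19.0 × 1.250³ = 37.11
Step 4: 19.0 × 1.250⁴ = 46.39
Step 5: 19.0 × 1.250⁵ = 57.98
Step 6: 19.0 × 1.250⁶ = 72.48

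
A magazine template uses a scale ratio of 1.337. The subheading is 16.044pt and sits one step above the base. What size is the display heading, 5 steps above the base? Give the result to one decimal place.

51.3pt

16.044 × 1.337⁴ = 16.044 × 3.19540 ≈ 51.267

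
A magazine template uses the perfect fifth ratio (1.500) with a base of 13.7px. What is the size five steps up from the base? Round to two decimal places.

Every step multiplies by the scale ratio.
13.7 × 1.500⁵ = 13.7 × 7.59375 ≈ 104.03

104.03px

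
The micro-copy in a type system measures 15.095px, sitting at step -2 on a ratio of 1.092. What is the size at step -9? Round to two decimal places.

8.15px

Moving from step -2 to step -9 is 7 steps down, so divide by r⁷.
15.095 ÷ 1.092⁷ = 15.095 ÷ 1.85165 ≈ 8.152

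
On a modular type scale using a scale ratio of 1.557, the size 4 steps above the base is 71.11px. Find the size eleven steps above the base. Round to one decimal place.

Moving from step +4 to step +11 is 7 steps up, so multiply by r⁷.
71.11 × 1.557⁷ = 71.11 × 22.18300 ≈ 1577.433

1577.4px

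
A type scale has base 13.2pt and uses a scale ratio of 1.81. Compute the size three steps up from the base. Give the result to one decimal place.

A modular type scale is a geometric sequence: sizeₙ = base × rⁿ.
13.2 × 1.81³ = 13.2 × 5.92974 ≈ 78.27

78.3pt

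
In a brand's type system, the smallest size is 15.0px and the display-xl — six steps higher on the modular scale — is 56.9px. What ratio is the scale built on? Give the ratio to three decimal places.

The ratio satisfies 15.0 × r⁶ = 56.9, so r = (56.9 / 15.0)^(1/6).
r = 3.7933^(1/6) ≈ 1.2488

1.249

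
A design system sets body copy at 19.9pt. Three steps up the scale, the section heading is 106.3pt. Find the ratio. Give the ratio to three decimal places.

r³ = 106.3 / 19.9, so r = (106.3/19.9)^(1/3).
r = 5.3417^(1/3) ≈ 1.7481

1.748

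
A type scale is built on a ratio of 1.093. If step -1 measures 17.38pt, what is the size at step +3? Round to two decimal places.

24.80pt

The gap is 3 − (-1) = 4 steps, so the factor is 1.093^4.
17.38 × 1.093⁴ = 17.38 × 1.42719 ≈ 24.804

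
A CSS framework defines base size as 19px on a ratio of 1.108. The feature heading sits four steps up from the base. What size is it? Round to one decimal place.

28.6px

A modular type scale is a geometric sequence: sizeₙ = base × rⁿ.
19.0 × 1.108⁴ = 19.0 × 1.50716 ≈ 28.64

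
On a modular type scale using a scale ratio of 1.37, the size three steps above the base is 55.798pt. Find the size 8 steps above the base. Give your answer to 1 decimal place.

55.798 × 1.37⁵ = 55.798 × 4.82617 ≈ 269.291

269.3pt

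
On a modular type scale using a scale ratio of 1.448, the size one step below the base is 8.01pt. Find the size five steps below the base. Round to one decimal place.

1.8pt

Moving from step -1 to step -5 is 4 steps down, so divide by r⁴.
8.01 ÷ 1.448⁴ = 8.01 ÷ 4.39617 ≈ 1.822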